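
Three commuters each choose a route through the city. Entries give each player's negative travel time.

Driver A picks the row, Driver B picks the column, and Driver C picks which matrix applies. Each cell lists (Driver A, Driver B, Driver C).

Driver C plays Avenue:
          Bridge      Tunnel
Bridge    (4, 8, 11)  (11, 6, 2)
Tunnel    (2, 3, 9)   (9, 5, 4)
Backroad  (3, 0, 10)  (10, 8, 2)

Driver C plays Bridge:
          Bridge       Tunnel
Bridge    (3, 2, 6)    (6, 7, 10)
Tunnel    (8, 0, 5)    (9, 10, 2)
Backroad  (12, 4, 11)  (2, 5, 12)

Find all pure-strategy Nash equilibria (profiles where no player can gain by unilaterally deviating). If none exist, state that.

Driver A against (Bridge, Avenue): payoffs 4, 2, 3 → best response Bridge.
Driver A against (Bridge, Bridge): payoffs 3, 8, 12 → best response Backroad.
Driver A against (Tunnel, Avenue): payoffs 11, 9, 10 → best response Bridge.
Driver A against (Tunnel, Bridge): payoffs 6, 9, 2 → best response Tunnel.
Driver B against (Bridge, Avenue): payoffs 8, 6 → best response Bridge.
Driver B against (Bridge, Bridge): payoffs 2, 7 → best response Tunnel.
Driver B against (Tunnel, Avenue): payoffs 3, 5 → best response Tunnel.
Driver B against (Tunnel, Bridge): payoffs 0, 10 → best response Tunnel.
Driver B against (Backroad, Avenue): payoffs 0, 8 → best response Tunnel.
Driver B against (Backroad, Bridge): payoffs 4, 5 → best response Tunnel.
Driver C against (Bridge, Bridge): payoffs 11, 6 → best response Avenue.
Driver C against (Bridge, Tunnel): payoffs 2, 10 → best response Bridge.
Driver C against (Tunnel, Bridge): payoffs 9, 5 → best response Avenue.
Driver C against (Tunnel, Tunnel): payoffs 4, 2 → best response Avenue.
Driver C against (Backroad, Bridge): payoffs 10, 11 → best response Bridge.
Driver C against (Backroad, Tunnel): payoffs 2, 12 → best response Bridge.
Mutual best responses: (Bridge, Bridge, Avenue).

(Bridge, Bridge, Avenue)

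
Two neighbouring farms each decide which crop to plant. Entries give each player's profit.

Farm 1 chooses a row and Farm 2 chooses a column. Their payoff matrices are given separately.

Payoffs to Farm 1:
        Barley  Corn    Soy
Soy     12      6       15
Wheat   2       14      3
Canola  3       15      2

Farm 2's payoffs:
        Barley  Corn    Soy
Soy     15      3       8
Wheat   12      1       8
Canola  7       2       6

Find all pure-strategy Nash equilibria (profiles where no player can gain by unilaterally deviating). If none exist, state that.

(Soy, Barley)

(Soy, Barley): Farm 1 gets 12, best alternative 3; Farm 2 gets 15, best alternative 8. No profitable deviation — NE.
(Soy, Corn): Farm 1 can switch to Wheat (6 → 14). Not NE.
(Soy, Soy): Farm 2 can switch to Barley (8 → 15). Not NE.
(Wheat, Barley): Farm 1 can switch to Soy (2 → 12). Not NE.
(Wheat, Corn): Farm 1 can switch to Canola (14 → 15). Not NE.
(Wheat, Soy): Farm 1 can switch to Soy (3 → 15). Not NE.
(Canola, Barley): Farm 1 can switch to Soy (3 → 12). Not NE.
(Canola, Corn): Farm 2 can switch to Barley (2 → 7). Not NE.
(Canola, Soy): Farm 1 can switch to Soy (2 → 15). Not NE.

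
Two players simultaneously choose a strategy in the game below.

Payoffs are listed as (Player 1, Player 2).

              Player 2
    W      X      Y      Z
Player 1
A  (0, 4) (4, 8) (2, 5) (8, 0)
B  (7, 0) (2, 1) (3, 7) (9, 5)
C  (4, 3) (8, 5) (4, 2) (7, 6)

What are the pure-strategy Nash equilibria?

none

(A, W): Player 1 can switch to B (0 → 7). Not NE.
(A, X): Player 1 can switch to C (4 → 8). Not NE.
(A, Y): Player 1 can switch to B (2 → 3). Not NE.
(A, Z): Player 1 can switch to B (8 → 9). Not NE.
(B, W): Player 2 can switch to X (0 → 1). Not NE.
(B, X): Player 1 can switch to A (2 → 4). Not NE.
(B, Y): Player 1 can switch to C (3 → 4). Not NE.
(B, Z): Player 2 can switch to Y (5 → 7). Not NE.
(The remaining 4 profiles each have a profitable deviation by the same check.)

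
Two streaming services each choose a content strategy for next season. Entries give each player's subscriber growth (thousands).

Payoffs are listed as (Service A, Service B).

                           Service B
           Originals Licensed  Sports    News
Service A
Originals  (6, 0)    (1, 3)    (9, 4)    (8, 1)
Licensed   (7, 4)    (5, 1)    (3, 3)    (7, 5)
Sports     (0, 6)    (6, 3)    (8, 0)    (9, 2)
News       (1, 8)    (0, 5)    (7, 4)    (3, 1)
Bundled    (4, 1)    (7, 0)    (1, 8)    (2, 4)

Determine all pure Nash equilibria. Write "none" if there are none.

Service A against Originals: payoffs 6, 7, 0, 1, 4 → best response Licensed.
Service A against Licensed: payoffs 1, 5, 6, 0, 7 → best response Bundled.
Service A against Sports: payoffs 9, 3, 8, 7, 1 → best response Originals.
Service A against News: payoffs 8, 7, 9, 3, 2 → best response Sports.
Service B against Originals: payoffs 0, 3, 4, 1 → best response Sports.
Service B against Licensed: payoffs 4, 1, 3, 5 → best response News.
Service B against Sports: payoffs 6, 3, 0, 2 → best response Originals.
Service B against News: payoffs 8, 5, 4, 1 → best response Originals.
Service B against Bundled: payoffs 1, 0, 8, 4 → best response Sports.
Mutual best responses: (Originals, Sports).

(Originals, Sports)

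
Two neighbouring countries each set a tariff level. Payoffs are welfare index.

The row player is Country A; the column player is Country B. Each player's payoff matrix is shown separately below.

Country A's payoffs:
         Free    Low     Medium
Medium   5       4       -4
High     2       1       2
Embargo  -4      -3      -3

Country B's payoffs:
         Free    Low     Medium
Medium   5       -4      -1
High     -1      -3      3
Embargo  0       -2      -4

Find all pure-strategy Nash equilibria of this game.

(Medium, Free) and (High, Medium)

(Medium, Free): Country A gets 5, best alternative 2; Country B gets 5, best alternative -1. No profitable deviation — NE.
(Medium, Low): Country B can switch to Free (-4 → 5). Not NE.
(Medium, Medium): Country A can switch to High (-4 → 2). Not NE.
(High, Free): Country A can switch to Medium (2 → 5). Not NE.
(High, Low): Country A can switch to Medium (1 → 4). Not NE.
(High, Medium): Country A gets 2, best alternative -3; Country B gets 3, best alternative -1. No profitable deviation — NE.
(Embargo, Free): Country A can switch to Medium (-4 → 5). Not NE.
(Embargo, Low): Country A can switch to Medium (-3 → 4). Not NE.
(Embargo, Medium): Country A can switch to High (-3 → 2). Not NE.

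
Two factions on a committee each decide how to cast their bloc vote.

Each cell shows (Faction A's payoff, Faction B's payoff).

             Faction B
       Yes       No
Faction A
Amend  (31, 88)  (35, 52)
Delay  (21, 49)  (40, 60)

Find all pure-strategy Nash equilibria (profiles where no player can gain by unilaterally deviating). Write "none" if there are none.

Pure-strategy Nash equilibria: (Amend, Yes), (Delay, No)

For each player, find the best response to each opponent profile; mutual best responses are the pure NE.
Faction A against Yes: payoffs 31, 21 → best response Amend.
Faction A against No: payoffs 35, 40 → best response Delay.
Faction B against Amend: payoffs 88, 52 → best response Yes.
Faction B against Delay: payoffs 49, 60 → best response No.
Mutual best responses: (Amend, Yes); (Delay, No).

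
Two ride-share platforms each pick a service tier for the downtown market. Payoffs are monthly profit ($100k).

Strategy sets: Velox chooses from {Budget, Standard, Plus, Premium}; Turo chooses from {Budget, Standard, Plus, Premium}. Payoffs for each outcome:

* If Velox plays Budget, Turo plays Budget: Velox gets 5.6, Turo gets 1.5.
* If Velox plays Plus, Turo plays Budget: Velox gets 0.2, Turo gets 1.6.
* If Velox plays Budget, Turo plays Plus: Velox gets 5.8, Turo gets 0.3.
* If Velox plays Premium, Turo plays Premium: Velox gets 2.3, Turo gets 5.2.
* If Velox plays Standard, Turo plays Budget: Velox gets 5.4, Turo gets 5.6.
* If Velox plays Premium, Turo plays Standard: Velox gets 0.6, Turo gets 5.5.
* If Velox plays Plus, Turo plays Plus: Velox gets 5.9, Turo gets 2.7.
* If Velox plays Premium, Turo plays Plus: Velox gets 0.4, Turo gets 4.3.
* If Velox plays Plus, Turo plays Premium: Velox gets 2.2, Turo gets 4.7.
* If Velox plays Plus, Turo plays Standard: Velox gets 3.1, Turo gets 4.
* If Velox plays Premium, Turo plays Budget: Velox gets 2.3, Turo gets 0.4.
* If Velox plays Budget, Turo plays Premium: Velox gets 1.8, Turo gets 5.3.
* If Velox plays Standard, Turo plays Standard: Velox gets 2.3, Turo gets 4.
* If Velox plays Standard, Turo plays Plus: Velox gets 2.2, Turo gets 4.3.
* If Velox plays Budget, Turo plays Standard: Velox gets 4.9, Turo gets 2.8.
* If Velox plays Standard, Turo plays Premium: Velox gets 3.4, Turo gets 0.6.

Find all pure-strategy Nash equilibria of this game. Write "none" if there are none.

There is no pure-strategy Nash equilibrium.

(Budget, Budget): Turo can switch to Standard (1.5 → 2.8). Not NE.
(Budget, Standard): Turo can switch to Premium (2.8 → 5.3). Not NE.
(Budget, Plus): Velox can switch to Plus (5.8 → 5.9). Not NE.
(Budget, Premium): Velox can switch to Standard (1.8 → 3.4). Not NE.
(Standard, Budget): Velox can switch to Budget (5.4 → 5.6). Not NE.
(Standard, Standard): Velox can switch to Budget (2.3 → 4.9). Not NE.
(Standard, Plus): Velox can switch to Budget (2.2 → 5.8). Not NE.
(Standard, Premium): Turo can switch to Budget (0.6 → 5.6). Not NE.
(Plus, Budget): Velox can switch to Budget (0.2 → 5.6). Not NE.
(Plus, Standard): Velox can switch to Budget (3.1 → 4.9). Not NE.
(Plus, Plus): Turo can switch to Standard (2.7 → 4). Not NE.
(Plus, Premium): Velox can switch to Standard (2.2 → 3.4). Not NE.
(The remaining 4 profiles each have a profitable deviation by the same check.)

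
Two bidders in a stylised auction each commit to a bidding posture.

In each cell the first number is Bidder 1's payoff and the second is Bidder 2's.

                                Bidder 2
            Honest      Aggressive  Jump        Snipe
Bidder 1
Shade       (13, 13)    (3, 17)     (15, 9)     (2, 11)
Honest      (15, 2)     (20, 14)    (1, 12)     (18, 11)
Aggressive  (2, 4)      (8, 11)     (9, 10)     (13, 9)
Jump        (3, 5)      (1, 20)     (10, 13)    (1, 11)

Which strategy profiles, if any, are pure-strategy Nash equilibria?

For each player, find the best response to each opponent profile; mutual best responses are the pure NE.
Bidder 1 against Honest: payoffs 13, 15, 2, 3 → best response Honest.
Bidder 1 against Aggressive: payoffs 3, 20, 8, 1 → best response Honest.
Bidder 1 against Jump: payoffs 15, 1, 9, 10 → best response Shade.
Bidder 1 against Snipe: payoffs 2, 18, 13, 1 → best response Honest.
Bidder 2 against Shade: payoffs 13, 17, 9, 11 → best response Aggressive.
Bidder 2 against Honest: payoffs 2, 14, 12, 11 → best response Aggressive.
Bidder 2 against Aggressive: payoffs 4, 11, 10, 9 → best response Aggressive.
Bidder 2 against Jump: payoffs 5, 20, 13, 11 → best response Aggressive.
Mutual best responses: (Honest, Aggressive).

(Honest, Aggressive)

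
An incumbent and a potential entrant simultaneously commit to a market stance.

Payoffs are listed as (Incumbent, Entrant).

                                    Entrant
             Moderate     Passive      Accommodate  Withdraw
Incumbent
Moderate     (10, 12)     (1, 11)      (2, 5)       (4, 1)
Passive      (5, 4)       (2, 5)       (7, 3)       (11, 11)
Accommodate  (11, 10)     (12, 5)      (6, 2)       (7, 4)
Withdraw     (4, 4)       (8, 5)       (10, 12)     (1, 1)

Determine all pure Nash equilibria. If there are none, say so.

Pure-strategy Nash equilibria: (Passive, Withdraw), (Accommodate, Moderate), (Withdraw, Accommodate)

(Moderate, Moderate): Incumbent can switch to Accommodate (10 → 11). Not NE.
(Moderate, Passive): Incumbent can switch to Passive (1 → 2). Not NE.
(Moderate, Accommodate): Incumbent can switch to Passive (2 → 7). Not NE.
(Moderate, Withdraw): Incumbent can switch to Passive (4 → 11). Not NE.
(Passive, Moderate): Incumbent can switch to Moderate (5 → 10). Not NE.
(Passive, Passive): Incumbent can switch to Accommodate (2 → 12). Not NE.
(Passive, Accommodate): Incumbent can switch to Withdraw (7 → 10). Not NE.
(Passive, Withdraw): Incumbent gets 11, best alternative 7; Entrant gets 11, best alternative 5. No profitable deviation — NE.
(Accommodate, Moderate): Incumbent gets 11, best alternative 10; Entrant gets 10, best alternative 5. No profitable deviation — NE.
(Accommodate, Passive): Entrant can switch to Moderate (5 → 10). Not NE.
(Withdraw, Accommodate): Incumbent gets 10, best alternative 7; Entrant gets 12, best alternative 5. No profitable deviation — NE.
(The remaining 5 profiles each have a profitable deviation by the same check.)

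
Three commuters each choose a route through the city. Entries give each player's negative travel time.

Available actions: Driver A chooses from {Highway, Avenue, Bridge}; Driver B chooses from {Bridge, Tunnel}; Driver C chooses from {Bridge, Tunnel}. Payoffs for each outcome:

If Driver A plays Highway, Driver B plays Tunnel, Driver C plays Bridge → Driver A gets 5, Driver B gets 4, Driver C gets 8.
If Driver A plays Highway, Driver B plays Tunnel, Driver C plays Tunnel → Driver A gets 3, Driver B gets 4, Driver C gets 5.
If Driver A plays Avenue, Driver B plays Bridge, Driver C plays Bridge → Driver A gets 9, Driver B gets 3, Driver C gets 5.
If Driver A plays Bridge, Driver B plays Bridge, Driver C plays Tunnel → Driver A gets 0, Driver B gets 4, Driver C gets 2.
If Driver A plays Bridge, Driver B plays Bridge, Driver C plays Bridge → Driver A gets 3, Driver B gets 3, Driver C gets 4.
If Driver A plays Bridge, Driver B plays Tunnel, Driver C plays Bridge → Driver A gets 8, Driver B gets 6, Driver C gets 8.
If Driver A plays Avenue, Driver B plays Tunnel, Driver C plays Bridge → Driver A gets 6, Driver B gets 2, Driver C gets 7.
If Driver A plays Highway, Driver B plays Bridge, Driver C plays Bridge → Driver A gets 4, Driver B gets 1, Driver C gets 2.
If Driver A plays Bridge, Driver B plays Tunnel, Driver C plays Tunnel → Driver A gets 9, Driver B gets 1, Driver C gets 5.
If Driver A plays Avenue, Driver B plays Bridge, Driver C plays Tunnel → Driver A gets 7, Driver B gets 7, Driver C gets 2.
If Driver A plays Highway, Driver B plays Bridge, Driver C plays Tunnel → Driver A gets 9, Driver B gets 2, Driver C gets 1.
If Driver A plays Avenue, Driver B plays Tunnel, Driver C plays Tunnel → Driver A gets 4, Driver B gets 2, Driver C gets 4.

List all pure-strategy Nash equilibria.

The pure Nash equilibria are (Avenue, Bridge, Bridge) and (Bridge, Tunnel, Bridge).

Mark each player's best response to every combination of opponents' strategies; a profile where every player is best-responding is a pure Nash equilibrium.
Driver A against (Bridge, Bridge): payoffs 4, 9, 3 → best response Avenue.
Driver A against (Bridge, Tunnel): payoffs 9, 7, 0 → best response Highway.
Driver A against (Tunnel, Bridge): payoffs 5, 6, 8 → best response Bridge.
Driver A against (Tunnel, Tunnel): payoffs 3, 4, 9 → best response Bridge.
Driver B against (Highway, Bridge): payoffs 1, 4 → best response Tunnel.
Driver B against (Highway, Tunnel): payoffs 2, 4 → best response Tunnel.
Driver B against (Avenue, Bridge): payoffs 3, 2 → best response Bridge.
Driver B against (Avenue, Tunnel): payoffs 7, 2 → best response Bridge.
Driver B against (Bridge, Bridge): payoffs 3, 6 → best response Tunnel.
Driver B against (Bridge, Tunnel): payoffs 4, 1 → best response Bridge.
Driver C against (Highway, Bridge): payoffs 2, 1 → best response Bridge.
Driver C against (Highway, Tunnel): payoffs 8, 5 → best response Bridge.
Driver C against (Avenue, Bridge): payoffs 5, 2 → best response Bridge.
Driver C against (Avenue, Tunnel): payoffs 7, 4 → best response Bridge.
Driver C against (Bridge, Bridge): payoffs 4, 2 → best response Bridge.
Driver C against (Bridge, Tunnel): payoffs 8, 5 → best response Bridge.
Mutual best responses: (Avenue, Bridge, Bridge); (Bridge, Tunnel, Bridge).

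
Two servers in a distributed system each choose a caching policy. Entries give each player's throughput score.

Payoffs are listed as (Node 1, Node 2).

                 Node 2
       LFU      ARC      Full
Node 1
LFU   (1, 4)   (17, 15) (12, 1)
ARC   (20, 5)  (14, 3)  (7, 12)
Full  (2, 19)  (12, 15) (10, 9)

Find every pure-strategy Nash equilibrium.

The unique pure-strategy Nash equilibrium is (LFU, ARC).

Node 1 against LFU: payoffs 1, 20, 2 → best response ARC.
Node 1 against ARC: payoffs 17, 14, 12 → best response LFU.
Node 1 against Full: payoffs 12, 7, 10 → best response LFU.
Node 2 against LFU: payoffs 4, 15, 1 → best response ARC.
Node 2 against ARC: payoffs 5, 3, 12 → best response Full.
Node 2 against Full: payoffs 19, 15, 9 → best response LFU.
Mutual best responses: (LFU, ARC).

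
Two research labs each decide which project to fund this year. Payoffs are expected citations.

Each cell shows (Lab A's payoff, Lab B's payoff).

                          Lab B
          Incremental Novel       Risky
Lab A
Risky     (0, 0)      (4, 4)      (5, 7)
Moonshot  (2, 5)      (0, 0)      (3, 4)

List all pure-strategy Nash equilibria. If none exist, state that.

(Risky, Risky) and (Moonshot, Incremental)

For each player, find the best response to each opponent profile; mutual best responses are the pure NE.
Lab A against Incremental: payoffs 0, 2 → best response Moonshot.
Lab A against Novel: payoffs 4, 0 → best response Risky.
Lab A against Risky: payoffs 5, 3 → best response Risky.
Lab B against Risky: payoffs 0, 4, 7 → best response Risky.
Lab B against Moonshot: payoffs 5, 0, 4 → best response Incremental.
Mutual best responses: (Risky, Risky); (Moonshot, Incremental).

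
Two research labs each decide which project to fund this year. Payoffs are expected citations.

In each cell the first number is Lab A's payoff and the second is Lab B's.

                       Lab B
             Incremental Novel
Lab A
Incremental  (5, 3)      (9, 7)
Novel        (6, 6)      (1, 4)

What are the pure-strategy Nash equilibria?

The pure Nash equilibria are (Incremental, Novel), (Novel, Incremental).

Lab A against Incremental: payoffs 5, 6 → best response Novel.
Lab A against Novel: payoffs 9, 1 → best response Incremental.
Lab B against Incremental: payoffs 3, 7 → best response Novel.
Lab B against Novel: payoffs 6, 4 → best response Incremental.
Mutual best responses: (Incremental, Novel); (Novel, Incremental).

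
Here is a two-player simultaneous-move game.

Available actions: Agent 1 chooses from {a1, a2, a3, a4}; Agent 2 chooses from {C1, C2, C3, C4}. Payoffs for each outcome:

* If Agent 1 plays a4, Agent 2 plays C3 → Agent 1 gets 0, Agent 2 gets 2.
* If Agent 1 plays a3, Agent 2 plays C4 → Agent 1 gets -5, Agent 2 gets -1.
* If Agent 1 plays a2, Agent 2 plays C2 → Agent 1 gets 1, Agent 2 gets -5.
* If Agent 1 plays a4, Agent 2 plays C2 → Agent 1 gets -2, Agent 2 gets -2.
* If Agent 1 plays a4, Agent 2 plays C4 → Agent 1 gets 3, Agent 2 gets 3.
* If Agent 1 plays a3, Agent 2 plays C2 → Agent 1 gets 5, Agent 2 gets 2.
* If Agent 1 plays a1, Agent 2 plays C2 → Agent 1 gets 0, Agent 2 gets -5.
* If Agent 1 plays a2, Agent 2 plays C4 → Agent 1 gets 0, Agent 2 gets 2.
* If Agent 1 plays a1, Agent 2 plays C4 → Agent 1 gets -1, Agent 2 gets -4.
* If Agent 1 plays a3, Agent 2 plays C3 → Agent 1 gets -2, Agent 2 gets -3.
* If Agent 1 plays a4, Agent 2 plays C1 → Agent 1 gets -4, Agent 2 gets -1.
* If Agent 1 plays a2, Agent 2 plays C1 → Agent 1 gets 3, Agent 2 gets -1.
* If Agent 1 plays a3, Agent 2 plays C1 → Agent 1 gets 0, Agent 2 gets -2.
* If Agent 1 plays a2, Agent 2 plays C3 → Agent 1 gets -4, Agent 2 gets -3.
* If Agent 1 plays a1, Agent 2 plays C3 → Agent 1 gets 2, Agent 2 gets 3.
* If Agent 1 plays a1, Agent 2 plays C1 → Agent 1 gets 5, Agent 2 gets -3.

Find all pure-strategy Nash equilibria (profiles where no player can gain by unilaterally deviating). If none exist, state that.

Agent 1 against C1: payoffs 5, 3, 0, -4 → best response a1.
Agent 1 against C2: payoffs 0, 1, 5, -2 → best response a3.
Agent 1 against C3: payoffs 2, -4, -2, 0 → best response a1.
Agent 1 against C4: payoffs -1, 0, -5, 3 → best response a4.
Agent 2 against a1: payoffs -3, -5, 3, -4 → best response C3.
Agent 2 against a2: payoffs -1, -5, -3, 2 → best response C4.
Agent 2 against a3: payoffs -2, 2, -3, -1 → best response C2.
Agent 2 against a4: payoffs -1, -2, 2, 3 → best response C4.
Mutual best responses: (a1, C3); (a3, C2); (a4, C4).

The pure Nash equilibria are (a1, C3), (a3, C2), (a4, C4).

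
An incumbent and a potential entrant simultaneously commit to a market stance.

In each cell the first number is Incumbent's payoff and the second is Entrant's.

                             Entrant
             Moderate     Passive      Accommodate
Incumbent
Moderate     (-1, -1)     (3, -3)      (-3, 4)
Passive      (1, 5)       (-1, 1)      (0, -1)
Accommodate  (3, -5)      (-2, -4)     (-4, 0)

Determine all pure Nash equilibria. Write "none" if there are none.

none

Check each profile: it is a Nash equilibrium iff no player can strictly gain by switching unilaterally.
(Moderate, Moderate): Incumbent can switch to Passive (-1 → 1). Not NE.
(Moderate, Passive): Entrant can switch to Moderate (-3 → -1). Not NE.
(Moderate, Accommodate): Incumbent can switch to Passive (-3 → 0). Not NE.
(Passive, Moderate): Incumbent can switch to Accommodate (1 → 3). Not NE.
(Passive, Passive): Incumbent can switch to Moderate (-1 → 3). Not NE.
(Passive, Accommodate): Entrant can switch to Moderate (-1 → 5). Not NE.
(Accommodate, Moderate): Entrant can switch to Passive (-5 → -4). Not NE.
(Accommodate, Passive): Incumbent can switch to Moderate (-2 → 3). Not NE.
(The remaining 1 profile has a profitable deviation by the same check.)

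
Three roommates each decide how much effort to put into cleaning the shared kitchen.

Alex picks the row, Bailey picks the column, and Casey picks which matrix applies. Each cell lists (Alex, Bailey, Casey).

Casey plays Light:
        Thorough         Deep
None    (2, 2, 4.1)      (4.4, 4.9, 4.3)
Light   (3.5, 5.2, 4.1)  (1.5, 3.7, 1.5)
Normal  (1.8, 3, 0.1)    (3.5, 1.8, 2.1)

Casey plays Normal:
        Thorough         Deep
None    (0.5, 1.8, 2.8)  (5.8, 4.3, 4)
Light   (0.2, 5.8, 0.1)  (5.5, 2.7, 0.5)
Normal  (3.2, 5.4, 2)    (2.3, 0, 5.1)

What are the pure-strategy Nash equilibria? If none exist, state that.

Pure-strategy Nash equilibria: (None, Deep, Light) and (Light, Thorough, Light) and (Normal, Thorough, Normal)

(None, Thorough, Light): Alex can switch to Light (2 → 3.5). Not NE.
(None, Thorough, Normal): Alex can switch to Normal (0.5 → 3.2). Not NE.
(None, Deep, Light): Alex gets 4.4, best alternative 3.5; Bailey gets 4.9, best alternative 2; Casey gets 4.3, best alternative 4. No profitable deviation — NE.
(None, Deep, Normal): Casey can switch to Light (4 → 4.3). Not NE.
(Light, Thorough, Light): Alex gets 3.5, best alternative 2; Bailey gets 5.2, best alternative 3.7; Casey gets 4.1, best alternative 0.1. No profitable deviation — NE.
(Light, Thorough, Normal): Alex can switch to None (0.2 → 0.5). Not NE.
(Light, Deep, Light): Alex can switch to None (1.5 → 4.4). Not NE.
(Light, Deep, Normal): Alex can switch to None (5.5 → 5.8). Not NE.
(Normal, Thorough, Light): Alex can switch to None (1.8 → 2). Not NE.
(Normal, Thorough, Normal): Alex gets 3.2, best alternative 0.5; Bailey gets 5.4, best alternative 0; Casey gets 2, best alternative 0.1. No profitable deviation — NE.
(Normal, Deep, Light): Alex can switch to None (3.5 → 4.4). Not NE.
(Normal, Deep, Normal): Alex can switch to None (2.3 → 5.8). Not NE.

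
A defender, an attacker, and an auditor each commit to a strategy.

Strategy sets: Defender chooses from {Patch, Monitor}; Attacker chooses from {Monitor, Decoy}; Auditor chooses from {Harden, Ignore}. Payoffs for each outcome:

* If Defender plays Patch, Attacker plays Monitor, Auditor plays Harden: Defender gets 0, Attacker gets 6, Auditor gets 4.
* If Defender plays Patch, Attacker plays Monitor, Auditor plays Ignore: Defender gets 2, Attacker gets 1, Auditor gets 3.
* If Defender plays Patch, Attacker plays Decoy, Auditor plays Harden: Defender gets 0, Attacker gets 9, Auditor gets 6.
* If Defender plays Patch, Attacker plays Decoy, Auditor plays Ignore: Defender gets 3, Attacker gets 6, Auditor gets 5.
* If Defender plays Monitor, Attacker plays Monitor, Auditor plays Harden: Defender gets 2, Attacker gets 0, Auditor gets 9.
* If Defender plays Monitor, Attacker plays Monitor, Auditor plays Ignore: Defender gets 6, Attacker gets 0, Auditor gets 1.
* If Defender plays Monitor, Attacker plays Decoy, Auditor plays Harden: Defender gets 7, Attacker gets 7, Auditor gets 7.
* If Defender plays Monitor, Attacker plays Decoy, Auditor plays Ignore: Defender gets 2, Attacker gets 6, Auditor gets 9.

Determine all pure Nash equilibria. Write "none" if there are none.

none

Defender against (Monitor, Harden): payoffs 0, 2 → best response Monitor.
Defender against (Monitor, Ignore): payoffs 2, 6 → best response Monitor.
Defender against (Decoy, Harden): payoffs 0, 7 → best response Monitor.
Defender against (Decoy, Ignore): payoffs 3, 2 → best response Patch.
Attacker against (Patch, Harden): payoffs 6, 9 → best response Decoy.
Attacker against (Patch, Ignore): payoffs 1, 6 → best response Decoy.
Attacker against (Monitor, Harden): payoffs 0, 7 → best response Decoy.
Attacker against (Monitor, Ignore): payoffs 0, 6 → best response Decoy.
Auditor against (Patch, Monitor): payoffs 4, 3 → best response Harden.
Auditor against (Patch, Decoy): payoffs 6, 5 → best response Harden.
Auditor against (Monitor, Monitor): payoffs 9, 1 → best response Harden.
Auditor against (Monitor, Decoy): payoffs 7, 9 → best response Ignore.
No profile is a mutual best response for all players.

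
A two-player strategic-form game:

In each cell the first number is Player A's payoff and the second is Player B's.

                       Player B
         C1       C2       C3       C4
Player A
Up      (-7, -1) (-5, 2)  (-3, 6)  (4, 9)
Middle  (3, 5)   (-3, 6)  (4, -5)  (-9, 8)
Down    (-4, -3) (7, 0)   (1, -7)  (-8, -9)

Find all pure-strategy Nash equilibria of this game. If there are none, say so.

The pure Nash equilibria are (Up, C4); (Down, C2).

Player A against C1: payoffs -7, 3, -4 → best response Middle.
Player A against C2: payoffs -5, -3, 7 → best response Down.
Player A against C3: payoffs -3, 4, 1 → best response Middle.
Player A against C4: payoffs 4, -9, -8 → best response Up.
Player B against Up: payoffs -1, 2, 6, 9 → best response C4.
Player B against Middle: payoffs 5, 6, -5, 8 → best response C4.
Player B against Down: payoffs -3, 0, -7, -9 → best response C2.
Mutual best responses: (Up, C4); (Down, C2).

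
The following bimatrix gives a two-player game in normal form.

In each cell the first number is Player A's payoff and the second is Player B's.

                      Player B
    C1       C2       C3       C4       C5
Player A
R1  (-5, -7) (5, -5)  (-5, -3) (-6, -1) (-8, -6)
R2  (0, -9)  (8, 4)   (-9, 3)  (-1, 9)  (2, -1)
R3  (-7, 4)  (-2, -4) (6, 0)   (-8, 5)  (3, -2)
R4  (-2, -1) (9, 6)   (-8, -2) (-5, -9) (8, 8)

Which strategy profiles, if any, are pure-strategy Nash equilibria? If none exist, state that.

(R2, C4) and (R4, C5)

(R1, C1): Player A can switch to R2 (-5 → 0). Not NE.
(R1, C2): Player A can switch to R2 (5 → 8). Not NE.
(R1, C3): Player A can switch to R3 (-5 → 6). Not NE.
(R1, C4): Player A can switch to R2 (-6 → -1). Not NE.
(R1, C5): Player A can switch to R2 (-8 → 2). Not NE.
(R2, C1): Player B can switch to C2 (-9 → 4). Not NE.
(R2, C2): Player A can switch to R4 (8 → 9). Not NE.
(R2, C3): Player A can switch to R1 (-9 → -5). Not NE.
(R2, C4): Player A gets -1, best alternative -5; Player B gets 9, best alternative 4. No profitable deviation — NE.
(R4, C5): Player A gets 8, best alternative 3; Player B gets 8, best alternative 6. No profitable deviation — NE.
(The remaining 10 profiles each have a profitable deviation by the same check.)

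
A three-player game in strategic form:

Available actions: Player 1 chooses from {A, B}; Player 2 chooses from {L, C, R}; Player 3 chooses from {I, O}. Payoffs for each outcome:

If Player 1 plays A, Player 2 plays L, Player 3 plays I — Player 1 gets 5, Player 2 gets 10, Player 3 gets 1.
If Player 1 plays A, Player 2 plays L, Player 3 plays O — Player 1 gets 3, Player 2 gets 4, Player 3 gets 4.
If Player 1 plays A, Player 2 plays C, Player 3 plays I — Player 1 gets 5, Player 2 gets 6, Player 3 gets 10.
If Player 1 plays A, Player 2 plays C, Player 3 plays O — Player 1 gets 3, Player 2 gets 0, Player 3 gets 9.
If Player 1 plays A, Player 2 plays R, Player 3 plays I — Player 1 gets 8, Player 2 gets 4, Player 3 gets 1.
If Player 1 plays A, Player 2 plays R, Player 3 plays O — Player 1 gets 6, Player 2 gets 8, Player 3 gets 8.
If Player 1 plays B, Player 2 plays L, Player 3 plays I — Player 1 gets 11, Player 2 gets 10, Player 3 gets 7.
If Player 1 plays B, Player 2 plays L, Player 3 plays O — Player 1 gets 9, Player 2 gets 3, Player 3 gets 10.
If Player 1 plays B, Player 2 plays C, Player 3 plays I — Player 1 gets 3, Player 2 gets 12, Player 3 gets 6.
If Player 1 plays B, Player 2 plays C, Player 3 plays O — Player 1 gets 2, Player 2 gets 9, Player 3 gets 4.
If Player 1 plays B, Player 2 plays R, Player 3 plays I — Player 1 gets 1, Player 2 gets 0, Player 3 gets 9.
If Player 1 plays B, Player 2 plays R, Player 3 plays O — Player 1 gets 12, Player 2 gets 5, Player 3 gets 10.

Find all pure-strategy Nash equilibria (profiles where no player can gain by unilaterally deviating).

Player 1 against (L, I): payoffs 5, 11 → best response B.
Player 1 against (L, O): payoffs 3, 9 → best response B.
Player 1 against (C, I): payoffs 5, 3 → best response A.
Player 1 against (C, O): payoffs 3, 2 → best response A.
Player 1 against (R, I): payoffs 8, 1 → best response A.
Player 1 against (R, O): payoffs 6, 12 → best response B.
Player 2 against (A, I): payoffs 10, 6, 4 → best response L.
Player 2 against (A, O): payoffs 4, 0, 8 → best response R.
Player 2 against (B, I): payoffs 10, 12, 0 → best response C.
Player 2 against (B, O): payoffs 3, 9, 5 → best response C.
Player 3 against (A, L): payoffs 1, 4 → best response O.
Player 3 against (A, C): payoffs 10, 9 → best response I.
Player 3 against (A, R): payoffs 1, 8 → best response O.
Player 3 against (B, L): payoffs 7, 10 → best response O.
Player 3 against (B, C): payoffs 6, 4 → best response I.
Player 3 against (B, R): payoffs 9, 10 → best response O.
No profile is a mutual best response for all players.

No pure-strategy Nash equilibrium.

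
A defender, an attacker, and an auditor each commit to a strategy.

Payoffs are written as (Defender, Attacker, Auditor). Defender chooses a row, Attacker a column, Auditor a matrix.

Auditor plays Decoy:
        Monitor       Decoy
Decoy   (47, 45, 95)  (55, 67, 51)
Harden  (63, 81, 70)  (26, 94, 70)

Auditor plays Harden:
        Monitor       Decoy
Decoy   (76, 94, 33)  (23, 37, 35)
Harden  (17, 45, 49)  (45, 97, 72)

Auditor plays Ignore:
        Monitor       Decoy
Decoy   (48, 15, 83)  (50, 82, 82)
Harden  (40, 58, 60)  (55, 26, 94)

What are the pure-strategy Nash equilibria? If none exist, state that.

There is no pure-strategy Nash equilibrium.

(Decoy, Monitor, Decoy): Defender can switch to Harden (47 → 63). Not NE.
(Decoy, Monitor, Harden): Auditor can switch to Decoy (33 → 95). Not NE.
(Decoy, Monitor, Ignore): Attacker can switch to Decoy (15 → 82). Not NE.
(Decoy, Decoy, Decoy): Auditor can switch to Ignore (51 → 82). Not NE.
(Decoy, Decoy, Harden): Defender can switch to Harden (23 → 45). Not NE.
(Decoy, Decoy, Ignore): Defender can switch to Harden (50 → 55). Not NE.
(Harden, Monitor, Decoy): Attacker can switch to Decoy (81 → 94). Not NE.
(Harden, Monitor, Harden): Defender can switch to Decoy (17 → 76). Not NE.
(Harden, Monitor, Ignore): Defender can switch to Decoy (40 → 48). Not NE.
(Harden, Decoy, Decoy): Defender can switch to Decoy (26 → 55). Not NE.
(Harden, Decoy, Harden): Auditor can switch to Ignore (72 → 94). Not NE.
(Harden, Decoy, Ignore): Attacker can switch to Monitor (26 → 58). Not NE.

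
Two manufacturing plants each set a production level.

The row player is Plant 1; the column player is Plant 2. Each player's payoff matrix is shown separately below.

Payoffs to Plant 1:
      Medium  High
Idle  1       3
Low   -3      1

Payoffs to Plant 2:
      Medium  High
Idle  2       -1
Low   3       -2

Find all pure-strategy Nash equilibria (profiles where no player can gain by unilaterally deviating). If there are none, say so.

Mark each player's best response to every combination of opponents' strategies; a profile where every player is best-responding is a pure Nash equilibrium.
Plant 1 against Medium: payoffs 1, -3 → best response Idle.
Plant 1 against High: payoffs 3, 1 → best response Idle.
Plant 2 against Idle: payoffs 2, -1 → best response Medium.
Plant 2 against Low: payoffs 3, -2 → best response Medium.
Mutual best responses: (Idle, Medium).

The unique pure-strategy Nash equilibrium is (Idle, Medium).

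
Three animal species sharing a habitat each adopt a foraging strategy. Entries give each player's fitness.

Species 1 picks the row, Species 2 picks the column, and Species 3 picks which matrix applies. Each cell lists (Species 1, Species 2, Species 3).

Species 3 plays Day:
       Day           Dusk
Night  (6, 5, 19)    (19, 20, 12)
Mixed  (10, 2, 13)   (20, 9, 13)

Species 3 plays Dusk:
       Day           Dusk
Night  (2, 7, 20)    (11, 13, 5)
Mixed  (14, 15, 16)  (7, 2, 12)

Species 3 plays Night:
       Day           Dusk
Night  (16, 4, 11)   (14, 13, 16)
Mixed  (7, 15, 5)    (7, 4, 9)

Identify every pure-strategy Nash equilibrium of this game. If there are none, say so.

Species 1 against (Day, Day): payoffs 6, 10 → best response Mixed.
Species 1 against (Day, Dusk): payoffs 2, 14 → best response Mixed.
Species 1 against (Day, Night): payoffs 16, 7 → best response Night.
Species 1 against (Dusk, Day): payoffs 19, 20 → best response Mixed.
Species 1 against (Dusk, Dusk): payoffs 11, 7 → best response Night.
Species 1 against (Dusk, Night): payoffs 14, 7 → best response Night.
Species 2 against (Night, Day): payoffs 5, 20 → best response Dusk.
Species 2 against (Night, Dusk): payoffs 7, 13 → best response Dusk.
Species 2 against (Night, Night): payoffs 4, 13 → best response Dusk.
Species 2 against (Mixed, Day): payoffs 2, 9 → best response Dusk.
Species 2 against (Mixed, Dusk): payoffs 15, 2 → best response Day.
Species 2 against (Mixed, Night): payoffs 15, 4 → best response Day.
Species 3 against (Night, Day): payoffs 19, 20, 11 → best response Dusk.
Species 3 against (Night, Dusk): payoffs 12, 5, 16 → best response Night.
Species 3 against (Mixed, Day): payoffs 13, 16, 5 → best response Dusk.
Species 3 against (Mixed, Dusk): payoffs 13, 12, 9 → best response Day.
Mutual best responses: (Night, Dusk, Night); (Mixed, Day, Dusk); (Mixed, Dusk, Day).

The pure Nash equilibria are (Night, Dusk, Night), (Mixed, Day, Dusk), (Mixed, Dusk, Day).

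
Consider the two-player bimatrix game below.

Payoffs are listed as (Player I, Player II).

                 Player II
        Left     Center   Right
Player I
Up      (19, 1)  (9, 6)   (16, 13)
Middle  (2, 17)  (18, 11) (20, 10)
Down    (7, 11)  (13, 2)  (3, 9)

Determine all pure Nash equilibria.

none

For each strategy profile, look for a profitable unilateral deviation.
(Up, Left): Player II can switch to Center (1 → 6). Not NE.
(Up, Center): Player I can switch to Middle (9 → 18). Not NE.
(Up, Right): Player I can switch to Middle (16 → 20). Not NE.
(Middle, Left): Player I can switch to Up (2 → 19). Not NE.
(Middle, Center): Player II can switch to Left (11 → 17). Not NE.
(Middle, Right): Player II can switch to Left (10 → 17). Not NE.
(Down, Left): Player I can switch to Up (7 → 19). Not NE.
(Down, Center): Player I can switch to Middle (13 → 18). Not NE.
(The remaining 1 profile has a profitable deviation by the same check.)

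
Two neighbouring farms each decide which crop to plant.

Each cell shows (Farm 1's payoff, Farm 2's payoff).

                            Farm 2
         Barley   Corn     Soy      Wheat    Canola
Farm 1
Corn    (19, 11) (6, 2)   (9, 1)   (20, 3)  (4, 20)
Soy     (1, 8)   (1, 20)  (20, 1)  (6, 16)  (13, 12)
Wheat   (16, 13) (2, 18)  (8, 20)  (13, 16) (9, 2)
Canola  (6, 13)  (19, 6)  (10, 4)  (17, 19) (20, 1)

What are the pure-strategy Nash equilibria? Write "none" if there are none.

For each player, find the best response to each opponent profile; mutual best responses are the pure NE.
Farm 1 against Barley: payoffs 19, 1, 16, 6 → best response Corn.
Farm 1 against Corn: payoffs 6, 1, 2, 19 → best response Canola.
Farm 1 against Soy: payoffs 9, 20, 8, 10 → best response Soy.
Farm 1 against Wheat: payoffs 20, 6, 13, 17 → best response Corn.
Farm 1 against Canola: payoffs 4, 13, 9, 20 → best response Canola.
Farm 2 against Corn: payoffs 11, 2, 1, 3, 20 → best response Canola.
Farm 2 against Soy: payoffs 8, 20, 1, 16, 12 → best response Corn.
Farm 2 against Wheat: payoffs 13, 18, 20, 16, 2 → best response Soy.
Farm 2 against Canola: payoffs 13, 6, 4, 19, 1 → best response Wheat.
No profile is a mutual best response for all players.

This game has no pure Nash equilibrium.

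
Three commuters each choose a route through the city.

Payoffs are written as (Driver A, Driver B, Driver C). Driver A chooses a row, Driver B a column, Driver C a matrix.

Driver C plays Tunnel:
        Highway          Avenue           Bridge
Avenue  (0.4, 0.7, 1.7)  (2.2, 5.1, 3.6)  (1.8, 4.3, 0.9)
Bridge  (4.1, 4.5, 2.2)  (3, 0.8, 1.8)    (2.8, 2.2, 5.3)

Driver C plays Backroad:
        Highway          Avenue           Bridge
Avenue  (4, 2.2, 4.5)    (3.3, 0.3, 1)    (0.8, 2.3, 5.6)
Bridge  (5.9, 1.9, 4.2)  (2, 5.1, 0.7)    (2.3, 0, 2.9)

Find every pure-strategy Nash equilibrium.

Driver A against (Highway, Tunnel): payoffs 0.4, 4.1 → best response Bridge.
Driver A against (Highway, Backroad): payoffs 4, 5.9 → best response Bridge.
Driver A against (Avenue, Tunnel): payoffs 2.2, 3 → best response Bridge.
Driver A against (Avenue, Backroad): payoffs 3.3, 2 → best response Avenue.
Driver A against (Bridge, Tunnel): payoffs 1.8, 2.8 → best response Bridge.
Driver A against (Bridge, Backroad): payoffs 0.8, 2.3 → best response Bridge.
Driver B against (Avenue, Tunnel): payoffs 0.7, 5.1, 4.3 → best response Avenue.
Driver B against (Avenue, Backroad): payoffs 2.2, 0.3, 2.3 → best response Bridge.
Driver B against (Bridge, Tunnel): payoffs 4.5, 0.8, 2.2 → best response Highway.
Driver B against (Bridge, Backroad): payoffs 1.9, 5.1, 0 → best response Avenue.
Driver C against (Avenue, Highway): payoffs 1.7, 4.5 → best response Backroad.
Driver C against (Avenue, Avenue): payoffs 3.6, 1 → best response Tunnel.
Driver C against (Avenue, Bridge): payoffs 0.9, 5.6 → best response Backroad.
Driver C against (Bridge, Highway): payoffs 2.2, 4.2 → best response Backroad.
Driver C against (Bridge, Avenue): payoffs 1.8, 0.7 → best response Tunnel.
Driver C against (Bridge, Bridge): payoffs 5.3, 2.9 → best response Tunnel.
No profile is a mutual best response for all players.

No pure-strategy Nash equilibrium.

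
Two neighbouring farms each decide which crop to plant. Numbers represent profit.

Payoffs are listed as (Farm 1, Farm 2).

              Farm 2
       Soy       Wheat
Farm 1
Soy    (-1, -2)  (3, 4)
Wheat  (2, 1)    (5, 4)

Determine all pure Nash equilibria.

(Soy, Soy): Farm 1 can switch to Wheat (-1 → 2). Not NE.
(Soy, Wheat): Farm 1 can switch to Wheat (3 → 5). Not NE.
(Wheat, Soy): Farm 2 can switch to Wheat (1 → 4). Not NE.
(Wheat, Wheat): Farm 1 gets 5, best alternative 3; Farm 2 gets 4, best alternative 1. No profitable deviation — NE.

The unique pure-strategy Nash equilibrium is (Wheat, Wheat).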